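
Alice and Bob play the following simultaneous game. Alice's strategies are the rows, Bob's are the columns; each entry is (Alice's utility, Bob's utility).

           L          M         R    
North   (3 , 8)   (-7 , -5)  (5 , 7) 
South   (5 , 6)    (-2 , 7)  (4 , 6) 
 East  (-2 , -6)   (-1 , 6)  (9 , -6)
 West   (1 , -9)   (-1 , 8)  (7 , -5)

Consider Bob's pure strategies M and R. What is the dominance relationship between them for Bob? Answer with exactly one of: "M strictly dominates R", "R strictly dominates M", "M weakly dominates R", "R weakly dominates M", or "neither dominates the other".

neither dominates the other

Compare M to R across each opponent action: North: -5<7, South: 7>6, East: 6>-6, West: 8>-5.
M does better at South, East, West but worse at North; neither strategy dominates the other.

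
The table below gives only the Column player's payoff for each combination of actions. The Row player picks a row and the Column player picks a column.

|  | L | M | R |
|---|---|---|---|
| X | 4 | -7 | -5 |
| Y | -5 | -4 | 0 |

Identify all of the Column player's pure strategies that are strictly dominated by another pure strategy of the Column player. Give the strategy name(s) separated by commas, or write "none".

M

Nothing dominates L: M at X (4>-7); R at X (4>-5).
R strictly dominates M — X: -5>-7, Y: 0>-4.
R: no other strategy beats it everywhere (L at Y (0>-5); M at X (-5>-7)).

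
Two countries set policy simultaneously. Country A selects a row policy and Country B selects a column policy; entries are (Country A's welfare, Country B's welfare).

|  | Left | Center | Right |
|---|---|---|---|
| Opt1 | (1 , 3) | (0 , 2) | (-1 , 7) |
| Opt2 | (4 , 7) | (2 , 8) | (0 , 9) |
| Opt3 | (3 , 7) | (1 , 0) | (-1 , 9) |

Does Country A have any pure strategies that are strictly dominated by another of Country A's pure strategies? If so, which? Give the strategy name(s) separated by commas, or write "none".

Opt1: dominated, since Opt2 does at least as well everywhere (Left: 4>1, Center: 2>0, Right: 0>-1).
Opt2 is not dominated — it holds its own against Opt1 at Left (4>1); Opt3 at Left (4>3).
Opt3 is strictly dominated by Opt2 (Left: 4>3, Center: 2>1, Right: 0>-1).

Opt1, Opt3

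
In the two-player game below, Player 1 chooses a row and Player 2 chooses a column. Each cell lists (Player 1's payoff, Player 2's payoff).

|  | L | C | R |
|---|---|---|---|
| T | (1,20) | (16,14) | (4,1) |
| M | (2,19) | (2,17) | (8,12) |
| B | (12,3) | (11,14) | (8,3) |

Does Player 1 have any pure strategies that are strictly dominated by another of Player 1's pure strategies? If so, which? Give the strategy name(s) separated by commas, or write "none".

T is not dominated — it holds its own against M at C (16>2); B at C (16>11).
Nothing dominates M: T at L (2>1); B at R (8=8).
Nothing dominates B: T at L (12>1); M at L (12>2).

none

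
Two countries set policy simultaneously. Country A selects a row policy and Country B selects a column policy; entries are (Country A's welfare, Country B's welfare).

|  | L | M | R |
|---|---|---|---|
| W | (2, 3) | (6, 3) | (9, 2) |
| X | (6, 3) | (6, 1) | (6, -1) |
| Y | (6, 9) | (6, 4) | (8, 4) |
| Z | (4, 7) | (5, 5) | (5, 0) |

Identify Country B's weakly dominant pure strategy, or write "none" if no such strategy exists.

L vs M: W: 3=3, X: 3>1, Y: 9>4, Z: 7>5.
L vs R: W: 3>2, X: 3>-1, Y: 9>4, Z: 7>0.
L is at least as good as every other strategy against every opponent action, so it is weakly dominant.

L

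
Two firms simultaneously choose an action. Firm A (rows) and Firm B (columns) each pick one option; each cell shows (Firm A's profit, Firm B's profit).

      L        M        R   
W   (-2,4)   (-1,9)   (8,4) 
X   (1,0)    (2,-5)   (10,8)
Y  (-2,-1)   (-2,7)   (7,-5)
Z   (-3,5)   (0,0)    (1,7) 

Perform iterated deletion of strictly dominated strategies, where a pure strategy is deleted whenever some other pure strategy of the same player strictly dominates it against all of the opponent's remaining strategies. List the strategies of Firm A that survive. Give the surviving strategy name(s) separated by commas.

For Firm A, X strictly dominates W on the remaining columns (L: 1>-2, M: 2>-1, R: 10>8); eliminate W.
Firm A's strategy Y is strictly dominated by X (L: 1>-2, M: 2>-2, R: 10>7) and is removed.
Firm A's strategy Z is strictly dominated by X (L: 1>-3, M: 2>0, R: 10>1) and is removed.
Column L is eliminated: R beats it against every remaining row (X: 8>0).
Firm B's strategy M is strictly dominated by R (X: 8>-5) and is removed.
Among the remaining strategies, none is strictly dominated by another pure strategy of the same player, so the elimination stops.
Surviving strategies — Firm A: {X}; Firm B: {R}.

X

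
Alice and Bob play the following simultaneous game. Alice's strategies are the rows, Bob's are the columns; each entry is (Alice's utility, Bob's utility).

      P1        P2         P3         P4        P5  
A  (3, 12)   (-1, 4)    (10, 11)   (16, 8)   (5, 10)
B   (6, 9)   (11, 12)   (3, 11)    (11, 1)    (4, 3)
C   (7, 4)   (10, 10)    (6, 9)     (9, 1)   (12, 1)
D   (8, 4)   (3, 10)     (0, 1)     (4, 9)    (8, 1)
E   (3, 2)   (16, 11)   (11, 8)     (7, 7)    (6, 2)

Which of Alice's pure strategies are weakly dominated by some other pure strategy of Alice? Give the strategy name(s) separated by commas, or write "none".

none

Nothing dominates A: B at P3 (10>3); C at P3 (10>6); D at P3 (10>0); E at P4 (16>7).
Nothing dominates B: A at P1 (6>3); C at P2 (11>10); D at P2 (11>3); E at P1 (6>3).
Nothing dominates C: A at P1 (7>3); B at P1 (7>6); D at P2 (10>3); E at P1 (7>3).
D is not dominated — it holds its own against A at P1 (8>3); B at P1 (8>6); C at P1 (8>7); E at P1 (8>3).
E is not dominated — it holds its own against A at P2 (16>-1); B at P2 (16>11); C at P2 (16>10); D at P2 (16>3).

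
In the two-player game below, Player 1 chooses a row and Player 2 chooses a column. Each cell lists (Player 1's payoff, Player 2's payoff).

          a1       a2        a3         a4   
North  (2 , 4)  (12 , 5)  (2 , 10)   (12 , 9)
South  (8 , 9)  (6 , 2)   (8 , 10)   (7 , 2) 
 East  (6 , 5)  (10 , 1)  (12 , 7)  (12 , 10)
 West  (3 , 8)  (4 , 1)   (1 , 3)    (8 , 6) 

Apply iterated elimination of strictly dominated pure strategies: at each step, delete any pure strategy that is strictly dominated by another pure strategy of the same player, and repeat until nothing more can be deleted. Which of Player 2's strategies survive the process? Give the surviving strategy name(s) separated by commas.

Player 1's strategy West is strictly dominated by East (a1: 6>3, a2: 10>4, a3: 12>1, a4: 12>8) and is removed.
For Player 2, a3 strictly dominates a1 on the remaining rows (North: 10>4, South: 10>9, East: 7>5); eliminate a1.
Player 1's strategy South is strictly dominated by East (a2: 10>6, a3: 12>8, a4: 12>7) and is removed.
Player 2's strategy a2 is strictly dominated by a3 (North: 10>5, East: 7>1) and is removed.
Among the remaining strategies, none is strictly dominated by another pure strategy of the same player, so the elimination stops.
Surviving strategies — Player 1: {North, East}; Player 2: {a3, a4}.

a3, a4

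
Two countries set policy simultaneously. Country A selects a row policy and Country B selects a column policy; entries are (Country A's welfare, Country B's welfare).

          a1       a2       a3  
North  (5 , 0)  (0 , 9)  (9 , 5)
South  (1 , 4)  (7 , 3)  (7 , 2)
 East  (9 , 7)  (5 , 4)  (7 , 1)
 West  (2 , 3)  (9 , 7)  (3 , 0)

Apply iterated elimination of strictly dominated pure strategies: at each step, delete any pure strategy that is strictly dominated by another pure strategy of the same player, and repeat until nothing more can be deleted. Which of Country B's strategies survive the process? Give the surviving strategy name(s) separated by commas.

a1, a2

Country B's strategy a3 is strictly dominated by a2 (North: 9>5, South: 3>2, East: 4>1, West: 7>0) and is removed.
Country A's strategy North is strictly dominated by East (a1: 9>5, a2: 5>0) and is removed.
Country A's strategy South is strictly dominated by West (a1: 2>1, a2: 9>7) and is removed.
Among the remaining strategies, none is strictly dominated by another pure strategy of the same player, so the elimination stops.
Surviving strategies — Country A: {East, West}; Country B: {a1, a2}.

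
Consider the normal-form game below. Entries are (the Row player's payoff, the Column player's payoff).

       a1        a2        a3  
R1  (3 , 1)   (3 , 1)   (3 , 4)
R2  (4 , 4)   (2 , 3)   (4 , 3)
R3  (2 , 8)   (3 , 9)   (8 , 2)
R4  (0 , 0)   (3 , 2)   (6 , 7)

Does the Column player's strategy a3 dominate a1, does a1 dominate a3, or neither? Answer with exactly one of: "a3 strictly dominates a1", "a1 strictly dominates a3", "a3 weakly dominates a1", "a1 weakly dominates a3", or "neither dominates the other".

neither dominates the other

Compare a3 to a1 across each choice by the Row player: R1: 4>1, R2: 3<4, R3: 2<8, R4: 7>0.
a3 does better at R1, R4 but worse at R2, R3; neither strategy dominates the other.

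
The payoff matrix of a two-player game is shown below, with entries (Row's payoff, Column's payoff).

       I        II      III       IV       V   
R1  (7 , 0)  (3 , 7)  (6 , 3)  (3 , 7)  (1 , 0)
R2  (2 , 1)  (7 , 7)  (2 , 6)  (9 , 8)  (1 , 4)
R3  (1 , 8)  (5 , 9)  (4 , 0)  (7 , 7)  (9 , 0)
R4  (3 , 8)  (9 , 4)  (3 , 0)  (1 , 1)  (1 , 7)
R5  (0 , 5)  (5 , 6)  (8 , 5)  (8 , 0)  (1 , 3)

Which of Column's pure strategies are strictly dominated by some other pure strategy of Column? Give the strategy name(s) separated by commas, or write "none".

III

I is not dominated — it holds its own against II at R4 (8>4); III at R3 (8>0); IV at R3 (8>7); V at R1 (0=0).
Nothing dominates II: I at R1 (7>0); III at R1 (7>3); IV at R1 (7=7); V at R1 (7>0).
III is strictly dominated by II (R1: 7>3, R2: 7>6, R3: 9>0, R4: 4>0, R5: 6>5).
IV: no other strategy beats it everywhere (I at R1 (7>0); II at R1 (7=7); III at R1 (7>3); V at R1 (7>0)).
V is not dominated — it holds its own against I at R1 (0=0); II at R4 (7>4); III at R3 (0=0); IV at R4 (7>1).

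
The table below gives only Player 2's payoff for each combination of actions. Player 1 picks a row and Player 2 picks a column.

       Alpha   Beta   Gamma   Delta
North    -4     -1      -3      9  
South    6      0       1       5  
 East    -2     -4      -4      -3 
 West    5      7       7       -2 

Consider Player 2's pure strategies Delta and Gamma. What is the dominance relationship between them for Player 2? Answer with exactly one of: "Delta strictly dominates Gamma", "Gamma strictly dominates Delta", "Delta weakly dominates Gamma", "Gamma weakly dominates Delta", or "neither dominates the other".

neither dominates the other

Delta's payoffs vs Gamma's, by Player 1's action — North: 9>-3, South: 5>1, East: -3>-4, West: -2<7.
Delta does better at North, South, East but worse at West; neither strategy dominates the other.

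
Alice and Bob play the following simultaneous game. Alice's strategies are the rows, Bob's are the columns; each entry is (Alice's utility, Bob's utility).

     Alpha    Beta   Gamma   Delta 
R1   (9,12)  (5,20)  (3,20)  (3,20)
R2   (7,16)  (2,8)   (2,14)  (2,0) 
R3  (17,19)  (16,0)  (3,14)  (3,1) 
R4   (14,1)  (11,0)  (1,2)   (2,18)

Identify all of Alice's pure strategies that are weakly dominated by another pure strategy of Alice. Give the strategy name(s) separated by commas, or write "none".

R1, R2, R4

R1 is weakly dominated by R3 (Alpha: 17>9, Beta: 16>5, Gamma: 3=3, Delta: 3=3).
R2 is weakly dominated by R1 (Alpha: 9>7, Beta: 5>2, Gamma: 3>2, Delta: 3>2).
R3 is not dominated — it holds its own against R1 at Alpha (17>9); R2 at Alpha (17>7); R4 at Alpha (17>14).
R4: dominated, since R3 does at least as well everywhere (Alpha: 17>14, Beta: 16>11, Gamma: 3>1, Delta: 3>2).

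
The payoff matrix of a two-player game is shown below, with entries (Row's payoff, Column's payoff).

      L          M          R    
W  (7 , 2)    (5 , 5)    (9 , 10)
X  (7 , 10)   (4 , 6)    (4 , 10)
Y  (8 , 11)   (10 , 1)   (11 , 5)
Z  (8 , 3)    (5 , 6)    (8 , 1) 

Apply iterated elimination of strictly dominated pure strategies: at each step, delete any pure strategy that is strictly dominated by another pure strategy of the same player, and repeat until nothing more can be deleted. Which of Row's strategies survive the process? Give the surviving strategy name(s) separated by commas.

For Row, Y strictly dominates W on the remaining columns (L: 8>7, M: 10>5, R: 11>9); eliminate W.
Row X is eliminated: Y beats it against every remaining column (L: 8>7, M: 10>4, R: 11>4).
Column's strategy R is strictly dominated by L (Y: 11>5, Z: 3>1) and is removed.
Among the remaining strategies, none is strictly dominated by another pure strategy of the same player, so the elimination stops.
Surviving strategies — Row: {Y, Z}; Column: {L, M}.

Y, Z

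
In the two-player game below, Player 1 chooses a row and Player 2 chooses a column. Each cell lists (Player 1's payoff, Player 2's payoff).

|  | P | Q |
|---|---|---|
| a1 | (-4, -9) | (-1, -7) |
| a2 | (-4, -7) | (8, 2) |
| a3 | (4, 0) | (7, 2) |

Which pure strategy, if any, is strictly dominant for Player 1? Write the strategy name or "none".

none

a1 fails to dominate a2 at P (-4=-4).
a2 fails to dominate a1 at P (-4=-4).
a3 fails to dominate a2 at Q (7<8).
No single strategy dominates all the others.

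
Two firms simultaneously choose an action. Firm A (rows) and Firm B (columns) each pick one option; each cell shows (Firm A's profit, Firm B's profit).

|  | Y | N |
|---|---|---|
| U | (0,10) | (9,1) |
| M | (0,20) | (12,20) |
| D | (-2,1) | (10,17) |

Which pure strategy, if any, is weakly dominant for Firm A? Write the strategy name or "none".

M

M vs U: Y: 0=0, N: 12>9.
M vs D: Y: 0>-2, N: 12>10.
M is at least as good as every other strategy against every opponent action, so it is weakly dominant.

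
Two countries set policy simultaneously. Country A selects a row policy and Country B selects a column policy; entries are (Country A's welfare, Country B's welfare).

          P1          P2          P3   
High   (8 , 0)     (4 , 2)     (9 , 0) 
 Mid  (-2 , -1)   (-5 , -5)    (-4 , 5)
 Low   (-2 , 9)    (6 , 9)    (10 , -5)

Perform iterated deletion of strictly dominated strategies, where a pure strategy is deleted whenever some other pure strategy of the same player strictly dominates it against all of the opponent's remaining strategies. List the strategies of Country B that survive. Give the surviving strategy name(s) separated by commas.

P1, P2

Country A's strategy Mid is strictly dominated by High (P1: 8>-2, P2: 4>-5, P3: 9>-4) and is removed.
For Country B, P2 strictly dominates P3 on the remaining rows (High: 2>0, Low: 9>-5); eliminate P3.
Among the remaining strategies, none is strictly dominated by another pure strategy of the same player, so the elimination stops.
Surviving strategies — Country A: {High, Low}; Country B: {P1, P2}.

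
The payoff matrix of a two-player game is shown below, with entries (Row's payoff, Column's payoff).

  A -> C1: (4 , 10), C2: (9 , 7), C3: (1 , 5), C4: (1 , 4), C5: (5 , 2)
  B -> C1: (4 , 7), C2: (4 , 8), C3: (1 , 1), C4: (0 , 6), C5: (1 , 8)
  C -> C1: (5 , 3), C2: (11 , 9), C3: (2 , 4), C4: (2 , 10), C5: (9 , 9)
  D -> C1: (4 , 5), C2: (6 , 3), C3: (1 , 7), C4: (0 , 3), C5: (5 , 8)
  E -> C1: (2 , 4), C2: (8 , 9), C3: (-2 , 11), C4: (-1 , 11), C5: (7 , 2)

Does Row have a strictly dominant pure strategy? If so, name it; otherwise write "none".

C

C vs A: C1: 5>4, C2: 11>9, C3: 2>1, C4: 2>1, C5: 9>5.
C vs B: C1: 5>4, C2: 11>4, C3: 2>1, C4: 2>0, C5: 9>1.
C vs D: C1: 5>4, C2: 11>6, C3: 2>1, C4: 2>0, C5: 9>5.
C vs E: C1: 5>2, C2: 11>8, C3: 2>-2, C4: 2>-1, C5: 9>7.
C strictly beats every other strategy against every opponent action, so it is strictly dominant.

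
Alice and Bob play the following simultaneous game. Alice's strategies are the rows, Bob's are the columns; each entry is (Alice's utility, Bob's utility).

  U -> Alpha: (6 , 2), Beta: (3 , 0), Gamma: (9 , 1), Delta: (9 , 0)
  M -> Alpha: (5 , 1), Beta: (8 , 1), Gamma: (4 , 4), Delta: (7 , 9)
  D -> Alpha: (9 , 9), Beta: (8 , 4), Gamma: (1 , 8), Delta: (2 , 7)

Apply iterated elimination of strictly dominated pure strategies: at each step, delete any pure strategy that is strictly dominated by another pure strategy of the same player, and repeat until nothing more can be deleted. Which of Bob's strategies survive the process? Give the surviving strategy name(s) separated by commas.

Alpha

For Bob, Gamma strictly dominates Beta on the remaining rows (U: 1>0, M: 4>1, D: 8>4); eliminate Beta.
For Alice, U strictly dominates M on the remaining columns (Alpha: 6>5, Gamma: 9>4, Delta: 9>7); eliminate M.
For Bob, Alpha strictly dominates Gamma on the remaining rows (U: 2>1, D: 9>8); eliminate Gamma.
For Bob, Alpha strictly dominates Delta on the remaining rows (U: 2>0, D: 9>7); eliminate Delta.
Alice's strategy U is strictly dominated by D (Alpha: 9>6) and is removed.
Among the remaining strategies, none is strictly dominated by another pure strategy of the same player, so the elimination stops.
Surviving strategies — Alice: {D}; Bob: {Alpha}.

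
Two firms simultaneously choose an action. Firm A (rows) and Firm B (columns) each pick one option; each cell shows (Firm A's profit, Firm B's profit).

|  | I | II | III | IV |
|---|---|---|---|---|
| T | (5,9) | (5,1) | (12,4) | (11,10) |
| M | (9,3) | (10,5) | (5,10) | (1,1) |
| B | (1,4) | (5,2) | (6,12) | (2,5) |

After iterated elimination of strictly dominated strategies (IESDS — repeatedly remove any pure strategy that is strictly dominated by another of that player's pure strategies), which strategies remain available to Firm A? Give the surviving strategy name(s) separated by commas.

Firm B's strategy II is strictly dominated by III (T: 4>1, M: 10>5, B: 12>2) and is removed.
Row B is eliminated: T beats it against every remaining column (I: 5>1, III: 12>6, IV: 11>2).
Among the remaining strategies, none is strictly dominated by another pure strategy of the same player, so the elimination stops.
Surviving strategies — Firm A: {T, M}; Firm B: {I, III, IV}.

T, M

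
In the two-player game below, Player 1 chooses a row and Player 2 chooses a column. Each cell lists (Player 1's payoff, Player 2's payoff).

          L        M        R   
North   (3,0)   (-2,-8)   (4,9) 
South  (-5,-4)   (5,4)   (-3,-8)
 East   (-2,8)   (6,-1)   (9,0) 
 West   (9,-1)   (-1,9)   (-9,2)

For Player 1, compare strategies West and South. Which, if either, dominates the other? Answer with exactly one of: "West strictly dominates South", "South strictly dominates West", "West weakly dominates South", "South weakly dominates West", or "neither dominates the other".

Compare West to South across each choice by Player 2: L: 9>-5, M: -1<5, R: -9<-3.
West does better at L but worse at M, R; neither strategy dominates the other.

neither dominates the other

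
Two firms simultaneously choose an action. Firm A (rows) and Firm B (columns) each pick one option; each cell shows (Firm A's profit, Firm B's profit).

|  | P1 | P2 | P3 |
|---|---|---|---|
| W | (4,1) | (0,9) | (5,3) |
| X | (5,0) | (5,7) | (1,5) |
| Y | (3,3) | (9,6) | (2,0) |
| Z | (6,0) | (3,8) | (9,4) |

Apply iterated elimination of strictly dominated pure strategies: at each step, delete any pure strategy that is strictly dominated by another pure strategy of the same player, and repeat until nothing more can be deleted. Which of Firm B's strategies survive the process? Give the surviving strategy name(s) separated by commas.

Firm A's strategy W is strictly dominated by Z (P1: 6>4, P2: 3>0, P3: 9>5) and is removed.
Firm B's strategy P1 is strictly dominated by P2 (X: 7>0, Y: 6>3, Z: 8>0) and is removed.
Firm A's strategy X is strictly dominated by Y (P2: 9>5, P3: 2>1) and is removed.
Column P3 is eliminated: P2 beats it against every remaining row (Y: 6>0, Z: 8>4).
Row Z is eliminated: Y beats it against every remaining column (P2: 9>3).
Among the remaining strategies, none is strictly dominated by another pure strategy of the same player, so the elimination stops.
Surviving strategies — Firm A: {Y}; Firm B: {P2}.

P2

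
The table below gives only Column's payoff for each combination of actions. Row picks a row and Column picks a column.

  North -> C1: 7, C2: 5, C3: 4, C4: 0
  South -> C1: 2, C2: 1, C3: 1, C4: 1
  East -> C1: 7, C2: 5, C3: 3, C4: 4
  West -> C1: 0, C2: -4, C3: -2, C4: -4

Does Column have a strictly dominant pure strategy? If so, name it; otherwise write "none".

C1 vs C2: North: 7>5, South: 2>1, East: 7>5, West: 0>-4.
C1 vs C3: North: 7>4, South: 2>1, East: 7>3, West: 0>-2.
C1 vs C4: North: 7>0, South: 2>1, East: 7>4, West: 0>-4.
C1 strictly beats every other strategy against every opponent action, so it is strictly dominant.

C1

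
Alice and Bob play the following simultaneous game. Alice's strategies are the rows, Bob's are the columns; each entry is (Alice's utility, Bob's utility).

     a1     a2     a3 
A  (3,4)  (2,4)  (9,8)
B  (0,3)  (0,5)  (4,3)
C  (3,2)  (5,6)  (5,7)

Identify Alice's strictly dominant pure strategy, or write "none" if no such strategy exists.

none

A fails to dominate C at a1 (3=3).
B fails to dominate A at a1 (0<3).
C fails to dominate A at a1 (3=3).
No single strategy dominates all the others.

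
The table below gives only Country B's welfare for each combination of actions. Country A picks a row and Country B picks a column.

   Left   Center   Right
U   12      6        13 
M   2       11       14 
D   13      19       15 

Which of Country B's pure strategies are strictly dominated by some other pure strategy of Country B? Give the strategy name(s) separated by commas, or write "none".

Left is strictly dominated by Right (U: 13>12, M: 14>2, D: 15>13).
Center: no other strategy beats it everywhere (Left at M (11>2); Right at D (19>15)).
Right: no other strategy beats it everywhere (Left at U (13>12); Center at U (13>6)).

Left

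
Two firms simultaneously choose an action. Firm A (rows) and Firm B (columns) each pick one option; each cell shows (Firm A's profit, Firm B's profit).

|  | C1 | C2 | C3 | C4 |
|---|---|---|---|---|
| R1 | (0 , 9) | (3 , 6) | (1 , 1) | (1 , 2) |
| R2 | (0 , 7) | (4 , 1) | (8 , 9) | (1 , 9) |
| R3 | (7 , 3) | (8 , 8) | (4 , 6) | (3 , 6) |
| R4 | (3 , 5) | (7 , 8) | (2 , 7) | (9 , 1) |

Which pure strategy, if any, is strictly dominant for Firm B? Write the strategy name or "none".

none

C1 fails to dominate C2 at R3 (3<8).
C2 fails to dominate C1 at R1 (6<9).
C3 fails to dominate C1 at R1 (1<9).
C4 fails to dominate C1 at R1 (2<9).
No single strategy dominates all the others.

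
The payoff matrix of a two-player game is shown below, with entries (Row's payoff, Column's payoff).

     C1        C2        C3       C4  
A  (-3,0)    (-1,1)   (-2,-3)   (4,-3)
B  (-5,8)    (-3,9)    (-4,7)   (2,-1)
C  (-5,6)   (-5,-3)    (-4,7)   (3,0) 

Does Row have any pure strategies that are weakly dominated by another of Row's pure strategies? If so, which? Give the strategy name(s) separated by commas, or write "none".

B, C

A is not dominated — it holds its own against B at C1 (-3>-5); C at C1 (-3>-5).
B is weakly dominated by A (C1: -3>-5, C2: -1>-3, C3: -2>-4, C4: 4>2).
C is weakly dominated by A (C1: -3>-5, C2: -1>-5, C3: -2>-4, C4: 4>3).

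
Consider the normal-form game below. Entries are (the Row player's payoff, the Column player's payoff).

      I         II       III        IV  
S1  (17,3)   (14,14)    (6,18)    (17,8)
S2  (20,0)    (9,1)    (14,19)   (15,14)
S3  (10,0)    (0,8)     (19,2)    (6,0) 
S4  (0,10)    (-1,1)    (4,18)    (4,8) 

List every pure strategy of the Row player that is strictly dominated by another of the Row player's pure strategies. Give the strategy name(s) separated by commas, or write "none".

Nothing dominates S1: S2 at II (14>9); S3 at I (17>10); S4 at I (17>0).
S2 is not dominated — it holds its own against S1 at I (20>17); S3 at I (20>10); S4 at I (20>0).
Nothing dominates S3: S1 at III (19>6); S2 at III (19>14); S4 at I (10>0).
S4: dominated, since S1 does at least as well everywhere (I: 17>0, II: 14>-1, III: 6>4, IV: 17>4).

S4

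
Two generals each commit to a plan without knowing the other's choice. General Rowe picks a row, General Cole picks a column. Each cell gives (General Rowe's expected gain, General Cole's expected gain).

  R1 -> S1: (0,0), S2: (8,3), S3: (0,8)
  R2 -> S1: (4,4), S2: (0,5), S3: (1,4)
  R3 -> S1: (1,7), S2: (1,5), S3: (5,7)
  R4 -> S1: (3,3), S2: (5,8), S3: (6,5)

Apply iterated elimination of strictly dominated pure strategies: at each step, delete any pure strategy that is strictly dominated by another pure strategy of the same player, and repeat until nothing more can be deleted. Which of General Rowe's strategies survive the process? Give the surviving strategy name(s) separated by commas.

R1, R4

For General Rowe, R4 strictly dominates R3 on the remaining columns (S1: 3>1, S2: 5>1, S3: 6>5); eliminate R3.
General Cole's strategy S1 is strictly dominated by S2 (R1: 3>0, R2: 5>4, R4: 8>3) and is removed.
Row R2 is eliminated: R4 beats it against every remaining column (S2: 5>0, S3: 6>1).
Among the remaining strategies, none is strictly dominated by another pure strategy of the same player, so the elimination stops.
Surviving strategies — General Rowe: {R1, R4}; General Cole: {S2, S3}.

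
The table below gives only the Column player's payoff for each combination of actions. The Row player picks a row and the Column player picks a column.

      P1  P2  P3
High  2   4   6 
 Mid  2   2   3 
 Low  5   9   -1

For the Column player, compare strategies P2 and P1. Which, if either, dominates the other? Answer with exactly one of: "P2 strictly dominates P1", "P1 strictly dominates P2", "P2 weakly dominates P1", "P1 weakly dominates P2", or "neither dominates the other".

P2 weakly dominates P1

Compare P2 to P1 across every action of the Row player: High: 4>2, Mid: 2=2, Low: 9>5.
P2 is at least as good everywhere and strictly better somewhere (tied only at Mid), so P2 weakly but not strictly dominates P1.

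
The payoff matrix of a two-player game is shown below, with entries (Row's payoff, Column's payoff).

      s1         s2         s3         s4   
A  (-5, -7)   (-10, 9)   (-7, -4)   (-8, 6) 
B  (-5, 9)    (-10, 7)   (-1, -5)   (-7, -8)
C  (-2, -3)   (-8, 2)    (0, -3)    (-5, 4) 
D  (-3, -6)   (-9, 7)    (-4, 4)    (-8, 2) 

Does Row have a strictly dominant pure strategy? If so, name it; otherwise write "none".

C vs A: s1: -2>-5, s2: -8>-10, s3: 0>-7, s4: -5>-8.
C vs B: s1: -2>-5, s2: -8>-10, s3: 0>-1, s4: -5>-7.
C vs D: s1: -2>-3, s2: -8>-9, s3: 0>-4, s4: -5>-8.
C strictly beats every other strategy against every opponent action, so it is strictly dominant.

C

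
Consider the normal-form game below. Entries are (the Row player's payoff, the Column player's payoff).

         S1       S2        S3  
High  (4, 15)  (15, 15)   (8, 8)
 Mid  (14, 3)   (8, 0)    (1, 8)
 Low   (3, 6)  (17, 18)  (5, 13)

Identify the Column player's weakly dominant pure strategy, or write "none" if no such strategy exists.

none

S1 fails to dominate S2 at Low (6<18).
S2 fails to dominate S1 at Mid (0<3).
S3 fails to dominate S1 at High (8<15).
No single strategy dominates all the others.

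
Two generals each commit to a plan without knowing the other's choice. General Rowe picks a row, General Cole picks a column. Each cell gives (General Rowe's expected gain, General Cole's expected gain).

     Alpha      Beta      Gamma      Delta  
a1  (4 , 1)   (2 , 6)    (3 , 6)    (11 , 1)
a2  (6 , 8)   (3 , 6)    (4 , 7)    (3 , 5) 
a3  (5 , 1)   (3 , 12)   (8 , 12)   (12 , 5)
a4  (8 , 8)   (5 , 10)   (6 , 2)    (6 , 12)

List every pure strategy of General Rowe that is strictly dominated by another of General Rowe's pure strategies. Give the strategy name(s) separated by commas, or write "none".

a1: dominated, since a3 does at least as well everywhere (Alpha: 5>4, Beta: 3>2, Gamma: 8>3, Delta: 12>11).
a2 is strictly dominated by a4 (Alpha: 8>6, Beta: 5>3, Gamma: 6>4, Delta: 6>3).
a3: no other strategy beats it everywhere (a1 at Alpha (5>4); a2 at Beta (3=3); a4 at Gamma (8>6)).
a4: no other strategy beats it everywhere (a1 at Alpha (8>4); a2 at Alpha (8>6); a3 at Alpha (8>5)).

a1, a2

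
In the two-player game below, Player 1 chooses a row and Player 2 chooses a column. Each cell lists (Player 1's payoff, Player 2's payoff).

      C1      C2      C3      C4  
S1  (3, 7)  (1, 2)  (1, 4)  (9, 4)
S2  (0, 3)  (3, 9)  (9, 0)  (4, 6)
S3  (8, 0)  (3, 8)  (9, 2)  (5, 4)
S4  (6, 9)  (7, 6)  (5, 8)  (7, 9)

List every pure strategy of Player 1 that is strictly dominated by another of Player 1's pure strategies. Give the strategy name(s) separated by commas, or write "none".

Nothing dominates S1: S2 at C1 (3>0); S3 at C4 (9>5); S4 at C4 (9>7).
Nothing dominates S2: S1 at C2 (3>1); S3 at C2 (3=3); S4 at C3 (9>5).
S3: no other strategy beats it everywhere (S1 at C1 (8>3); S2 at C1 (8>0); S4 at C1 (8>6)).
Nothing dominates S4: S1 at C1 (6>3); S2 at C1 (6>0); S3 at C2 (7>3).

none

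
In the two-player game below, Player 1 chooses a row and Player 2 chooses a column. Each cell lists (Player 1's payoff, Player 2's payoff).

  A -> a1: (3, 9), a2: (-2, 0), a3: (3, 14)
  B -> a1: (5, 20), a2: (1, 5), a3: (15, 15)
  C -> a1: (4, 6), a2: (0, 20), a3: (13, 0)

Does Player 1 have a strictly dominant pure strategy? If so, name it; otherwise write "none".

B

B vs A: a1: 5>3, a2: 1>-2, a3: 15>3.
B vs C: a1: 5>4, a2: 1>0, a3: 15>13.
B strictly beats every other strategy against every opponent action, so it is strictly dominant.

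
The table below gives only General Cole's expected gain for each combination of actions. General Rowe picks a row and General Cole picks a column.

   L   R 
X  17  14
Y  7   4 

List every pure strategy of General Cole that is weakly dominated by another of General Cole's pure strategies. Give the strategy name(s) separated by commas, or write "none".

R

L is not dominated — it holds its own against R at X (17>14).
R is weakly dominated by L (X: 17>14, Y: 7>4).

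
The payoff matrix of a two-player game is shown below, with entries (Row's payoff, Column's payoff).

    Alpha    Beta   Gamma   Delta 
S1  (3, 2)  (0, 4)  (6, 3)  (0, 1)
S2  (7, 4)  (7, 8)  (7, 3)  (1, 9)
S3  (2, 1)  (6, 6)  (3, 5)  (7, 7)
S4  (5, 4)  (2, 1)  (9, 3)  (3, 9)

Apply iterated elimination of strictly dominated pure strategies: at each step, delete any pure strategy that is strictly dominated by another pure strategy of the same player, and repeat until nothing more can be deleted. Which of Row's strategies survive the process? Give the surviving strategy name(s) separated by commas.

Row S1 is eliminated: S2 beats it against every remaining column (Alpha: 7>3, Beta: 7>0, Gamma: 7>6, Delta: 1>0).
Column Alpha is eliminated: Delta beats it against every remaining row (S2: 9>4, S3: 7>1, S4: 9>4).
For Column, Delta strictly dominates Beta on the remaining rows (S2: 9>8, S3: 7>6, S4: 9>1); eliminate Beta.
Row's strategy S2 is strictly dominated by S4 (Gamma: 9>7, Delta: 3>1) and is removed.
For Column, Delta strictly dominates Gamma on the remaining rows (S3: 7>5, S4: 9>3); eliminate Gamma.
For Row, S3 strictly dominates S4 on the remaining columns (Delta: 7>3); eliminate S4.
Among the remaining strategies, none is strictly dominated by another pure strategy of the same player, so the elimination stops.
Surviving strategies — Row: {S3}; Column: {Delta}.

S3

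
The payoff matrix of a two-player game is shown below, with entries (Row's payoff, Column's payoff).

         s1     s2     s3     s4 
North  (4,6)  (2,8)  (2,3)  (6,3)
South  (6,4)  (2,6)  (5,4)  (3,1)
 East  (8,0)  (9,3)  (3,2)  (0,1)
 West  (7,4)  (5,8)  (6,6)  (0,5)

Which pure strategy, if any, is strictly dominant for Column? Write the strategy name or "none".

s2

s2 vs s1: North: 8>6, South: 6>4, East: 3>0, West: 8>4.
s2 vs s3: North: 8>3, South: 6>4, East: 3>2, West: 8>6.
s2 vs s4: North: 8>3, South: 6>1, East: 3>1, West: 8>5.
s2 strictly beats every other strategy against every opponent action, so it is strictly dominant.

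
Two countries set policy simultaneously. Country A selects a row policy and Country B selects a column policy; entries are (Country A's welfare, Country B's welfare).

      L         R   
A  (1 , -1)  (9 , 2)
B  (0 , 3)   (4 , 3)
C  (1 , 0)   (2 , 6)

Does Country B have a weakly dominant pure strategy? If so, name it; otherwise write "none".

R vs L: A: 2>-1, B: 3=3, C: 6>0.
R is at least as good as every other strategy against every opponent action, so it is weakly dominant.

R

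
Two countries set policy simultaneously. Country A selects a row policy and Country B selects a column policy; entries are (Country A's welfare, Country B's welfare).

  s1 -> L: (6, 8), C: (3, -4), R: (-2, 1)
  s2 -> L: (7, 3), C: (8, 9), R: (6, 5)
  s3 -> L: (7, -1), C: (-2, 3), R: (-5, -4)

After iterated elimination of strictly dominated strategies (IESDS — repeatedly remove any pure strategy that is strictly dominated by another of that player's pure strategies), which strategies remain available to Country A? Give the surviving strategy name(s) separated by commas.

Row s1 is eliminated: s2 beats it against every remaining column (L: 7>6, C: 8>3, R: 6>-2).
For Country B, C strictly dominates L on the remaining rows (s2: 9>3, s3: 3>-1); eliminate L.
For Country A, s2 strictly dominates s3 on the remaining columns (C: 8>-2, R: 6>-5); eliminate s3.
Column R is eliminated: C beats it against every remaining row (s2: 9>5).
Among the remaining strategies, none is strictly dominated by another pure strategy of the same player, so the elimination stops.
Surviving strategies — Country A: {s2}; Country B: {C}.

s2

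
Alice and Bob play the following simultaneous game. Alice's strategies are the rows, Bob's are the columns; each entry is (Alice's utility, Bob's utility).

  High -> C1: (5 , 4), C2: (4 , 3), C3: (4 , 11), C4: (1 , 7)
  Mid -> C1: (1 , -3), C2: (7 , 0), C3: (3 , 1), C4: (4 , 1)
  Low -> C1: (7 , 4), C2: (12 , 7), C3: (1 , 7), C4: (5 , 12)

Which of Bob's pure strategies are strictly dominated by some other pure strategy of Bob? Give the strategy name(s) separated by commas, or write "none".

C1 is strictly dominated by C3 (High: 11>4, Mid: 1>-3, Low: 7>4).
C2: dominated, since C4 does at least as well everywhere (High: 7>3, Mid: 1>0, Low: 12>7).
C3: no other strategy beats it everywhere (C1 at High (11>4); C2 at High (11>3); C4 at High (11>7)).
Nothing dominates C4: C1 at High (7>4); C2 at High (7>3); C3 at Mid (1=1).

C1, C2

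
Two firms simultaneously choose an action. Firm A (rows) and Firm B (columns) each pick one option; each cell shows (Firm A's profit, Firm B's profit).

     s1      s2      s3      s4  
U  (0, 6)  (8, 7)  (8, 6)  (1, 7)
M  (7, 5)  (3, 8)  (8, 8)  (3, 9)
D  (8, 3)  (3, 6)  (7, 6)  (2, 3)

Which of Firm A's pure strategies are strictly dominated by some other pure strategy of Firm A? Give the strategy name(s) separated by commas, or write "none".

U is not dominated — it holds its own against M at s2 (8>3); D at s2 (8>3).
Nothing dominates M: U at s1 (7>0); D at s2 (3=3).
D is not dominated — it holds its own against U at s1 (8>0); M at s1 (8>7).

none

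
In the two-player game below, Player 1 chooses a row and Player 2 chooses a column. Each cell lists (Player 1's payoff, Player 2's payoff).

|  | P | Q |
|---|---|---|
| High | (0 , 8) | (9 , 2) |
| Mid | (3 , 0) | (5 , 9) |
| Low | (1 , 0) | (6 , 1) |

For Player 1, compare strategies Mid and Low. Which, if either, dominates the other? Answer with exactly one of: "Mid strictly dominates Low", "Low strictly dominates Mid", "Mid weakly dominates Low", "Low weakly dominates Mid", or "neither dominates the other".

Compare Mid to Low across every action of Player 2: P: 3>1, Q: 5<6.
Mid does better at P but worse at Q; neither strategy dominates the other.

neither dominates the other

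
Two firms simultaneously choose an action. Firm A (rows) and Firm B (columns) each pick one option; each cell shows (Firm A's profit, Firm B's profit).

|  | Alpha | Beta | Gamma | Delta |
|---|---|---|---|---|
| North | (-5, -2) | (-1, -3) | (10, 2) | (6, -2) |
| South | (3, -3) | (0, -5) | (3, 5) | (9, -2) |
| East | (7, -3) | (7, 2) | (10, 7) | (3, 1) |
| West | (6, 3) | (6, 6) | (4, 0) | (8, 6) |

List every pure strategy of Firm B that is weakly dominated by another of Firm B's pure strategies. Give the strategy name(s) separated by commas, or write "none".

Alpha

Alpha is weakly dominated by Delta (North: -2=-2, South: -2>-3, East: 1>-3, West: 6>3).
Beta is not dominated — it holds its own against Alpha at East (2>-3); Gamma at West (6>0); Delta at East (2>1).
Gamma is not dominated — it holds its own against Alpha at North (2>-2); Beta at North (2>-3); Delta at North (2>-2).
Delta is not dominated — it holds its own against Alpha at South (-2>-3); Beta at North (-2>-3); Gamma at West (6>0).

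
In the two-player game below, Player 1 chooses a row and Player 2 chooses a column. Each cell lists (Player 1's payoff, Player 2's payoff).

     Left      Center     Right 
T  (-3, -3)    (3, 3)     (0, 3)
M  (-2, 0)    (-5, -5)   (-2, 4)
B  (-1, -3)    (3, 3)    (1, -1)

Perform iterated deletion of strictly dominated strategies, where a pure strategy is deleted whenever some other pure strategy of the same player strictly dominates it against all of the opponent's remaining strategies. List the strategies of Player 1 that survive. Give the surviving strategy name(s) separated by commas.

T, B

Row M is eliminated: B beats it against every remaining column (Left: -1>-2, Center: 3>-5, Right: 1>-2).
For Player 2, Center strictly dominates Left on the remaining rows (T: 3>-3, B: 3>-3); eliminate Left.
Among the remaining strategies, none is strictly dominated by another pure strategy of the same player, so the elimination stops.
Surviving strategies — Player 1: {T, B}; Player 2: {Center, Right}.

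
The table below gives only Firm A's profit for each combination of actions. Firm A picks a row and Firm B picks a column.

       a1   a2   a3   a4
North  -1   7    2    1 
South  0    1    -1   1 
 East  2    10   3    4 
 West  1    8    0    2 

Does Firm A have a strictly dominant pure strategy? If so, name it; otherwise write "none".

East vs North: a1: 2>-1, a2: 10>7, a3: 3>2, a4: 4>1.
East vs South: a1: 2>0, a2: 10>1, a3: 3>-1, a4: 4>1.
East vs West: a1: 2>1, a2: 10>8, a3: 3>0, a4: 4>2.
East strictly beats every other strategy against every opponent action, so it is strictly dominant.

East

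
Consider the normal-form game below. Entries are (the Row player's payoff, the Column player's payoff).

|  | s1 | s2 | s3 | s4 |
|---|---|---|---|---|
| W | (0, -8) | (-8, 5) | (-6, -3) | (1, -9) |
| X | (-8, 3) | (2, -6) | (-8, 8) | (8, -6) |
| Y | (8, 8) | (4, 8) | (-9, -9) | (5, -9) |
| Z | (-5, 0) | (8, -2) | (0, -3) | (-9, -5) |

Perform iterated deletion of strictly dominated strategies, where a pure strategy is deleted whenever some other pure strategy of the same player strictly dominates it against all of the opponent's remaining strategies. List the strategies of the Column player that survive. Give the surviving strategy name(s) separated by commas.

Column s4 is eliminated: s1 beats it against every remaining row (W: -8>-9, X: 3>-6, Y: 8>-9, Z: 0>-5).
Row X is eliminated: Z beats it against every remaining column (s1: -5>-8, s2: 8>2, s3: 0>-8).
For the Column player, s2 strictly dominates s3 on the remaining rows (W: 5>-3, Y: 8>-9, Z: -2>-3); eliminate s3.
The Row player's strategy W is strictly dominated by Y (s1: 8>0, s2: 4>-8) and is removed.
Among the remaining strategies, none is strictly dominated by another pure strategy of the same player, so the elimination stops.
Surviving strategies — the Row player: {Y, Z}; the Column player: {s1, s2}.

s1, s2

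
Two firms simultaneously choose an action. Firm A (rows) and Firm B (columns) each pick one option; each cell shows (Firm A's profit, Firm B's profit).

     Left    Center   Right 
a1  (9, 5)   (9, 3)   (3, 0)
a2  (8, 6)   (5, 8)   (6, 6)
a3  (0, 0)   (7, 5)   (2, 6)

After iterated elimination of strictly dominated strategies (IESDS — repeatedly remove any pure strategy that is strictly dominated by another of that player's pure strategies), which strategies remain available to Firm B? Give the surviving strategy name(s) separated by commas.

Left

Firm A's strategy a3 is strictly dominated by a1 (Left: 9>0, Center: 9>7, Right: 3>2) and is removed.
For Firm B, Center strictly dominates Right on the remaining rows (a1: 3>0, a2: 8>6); eliminate Right.
Firm A's strategy a2 is strictly dominated by a1 (Left: 9>8, Center: 9>5) and is removed.
Column Center is eliminated: Left beats it against every remaining row (a1: 5>3).
Among the remaining strategies, none is strictly dominated by another pure strategy of the same player, so the elimination stops.
Surviving strategies — Firm A: {a1}; Firm B: {Left}.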